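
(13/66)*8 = 52/33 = 1.58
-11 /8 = -1.38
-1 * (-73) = 73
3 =3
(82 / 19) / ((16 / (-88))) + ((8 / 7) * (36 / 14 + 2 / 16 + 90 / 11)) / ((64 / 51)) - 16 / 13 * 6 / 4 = -133567727 / 8520512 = -15.68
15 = 15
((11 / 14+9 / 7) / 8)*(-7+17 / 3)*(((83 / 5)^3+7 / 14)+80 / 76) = -630323149 / 399000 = -1579.76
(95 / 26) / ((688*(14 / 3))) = 285 / 250432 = 0.00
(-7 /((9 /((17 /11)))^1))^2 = 1.44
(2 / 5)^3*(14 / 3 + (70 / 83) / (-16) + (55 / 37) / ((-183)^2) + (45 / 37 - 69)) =-51973429127 / 12855589875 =-4.04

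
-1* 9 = -9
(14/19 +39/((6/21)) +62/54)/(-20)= -141983/20520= -6.92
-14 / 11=-1.27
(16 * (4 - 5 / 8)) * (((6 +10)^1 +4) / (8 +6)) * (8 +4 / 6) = 4680 / 7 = 668.57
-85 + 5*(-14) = -155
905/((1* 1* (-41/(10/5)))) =-1810/41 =-44.15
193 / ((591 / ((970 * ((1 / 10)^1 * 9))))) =56163 / 197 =285.09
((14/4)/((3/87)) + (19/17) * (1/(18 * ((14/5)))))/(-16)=-434921/68544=-6.35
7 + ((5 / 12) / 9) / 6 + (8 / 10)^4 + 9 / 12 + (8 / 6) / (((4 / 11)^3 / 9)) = 208761151 / 810000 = 257.73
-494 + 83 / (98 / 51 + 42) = -1102327 / 2240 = -492.11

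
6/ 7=0.86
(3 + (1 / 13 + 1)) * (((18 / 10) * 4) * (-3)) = -5724 / 65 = -88.06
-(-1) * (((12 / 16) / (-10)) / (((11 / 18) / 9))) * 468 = -28431 / 55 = -516.93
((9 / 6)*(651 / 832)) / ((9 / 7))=1519 / 1664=0.91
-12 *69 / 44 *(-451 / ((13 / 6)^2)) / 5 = 305532 / 845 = 361.58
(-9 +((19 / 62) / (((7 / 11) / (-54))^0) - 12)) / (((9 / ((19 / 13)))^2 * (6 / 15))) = -2315815 / 1697436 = -1.36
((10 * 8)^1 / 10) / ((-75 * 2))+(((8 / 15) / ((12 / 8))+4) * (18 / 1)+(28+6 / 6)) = 8051 / 75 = 107.35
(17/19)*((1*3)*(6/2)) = 8.05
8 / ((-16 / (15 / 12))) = -5 / 8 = -0.62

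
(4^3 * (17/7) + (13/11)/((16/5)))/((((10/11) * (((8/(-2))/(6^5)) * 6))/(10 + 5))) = -46642149/56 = -832895.52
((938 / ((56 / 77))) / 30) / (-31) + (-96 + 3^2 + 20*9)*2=686761 / 3720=184.61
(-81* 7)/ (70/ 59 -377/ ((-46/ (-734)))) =769419/ 8161571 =0.09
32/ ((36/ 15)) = 13.33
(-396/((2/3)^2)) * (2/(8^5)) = -891/16384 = -0.05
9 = 9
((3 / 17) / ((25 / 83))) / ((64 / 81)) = 20169 / 27200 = 0.74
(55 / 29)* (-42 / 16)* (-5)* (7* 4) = 40425 / 58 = 696.98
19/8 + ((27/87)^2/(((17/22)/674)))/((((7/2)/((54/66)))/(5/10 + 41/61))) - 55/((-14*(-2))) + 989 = 1012.43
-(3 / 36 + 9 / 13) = -121 / 156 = -0.78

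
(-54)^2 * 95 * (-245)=-67869900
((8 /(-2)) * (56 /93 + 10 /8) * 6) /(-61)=1378 /1891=0.73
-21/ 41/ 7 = -3/ 41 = -0.07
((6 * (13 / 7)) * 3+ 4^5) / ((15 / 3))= 211.49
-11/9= -1.22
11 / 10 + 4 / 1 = 51 / 10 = 5.10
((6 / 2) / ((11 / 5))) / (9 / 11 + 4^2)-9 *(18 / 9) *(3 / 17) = -1947 / 629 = -3.10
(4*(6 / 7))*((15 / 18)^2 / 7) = 50 / 147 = 0.34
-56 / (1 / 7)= -392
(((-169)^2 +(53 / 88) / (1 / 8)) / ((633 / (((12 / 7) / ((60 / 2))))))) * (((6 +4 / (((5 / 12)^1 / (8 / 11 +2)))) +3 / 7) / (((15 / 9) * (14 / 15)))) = 2367049392 / 43785665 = 54.06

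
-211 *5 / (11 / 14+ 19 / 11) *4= -1679.28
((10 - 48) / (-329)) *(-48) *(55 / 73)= -100320 / 24017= -4.18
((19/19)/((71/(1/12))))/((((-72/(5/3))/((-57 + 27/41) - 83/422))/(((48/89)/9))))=4891115/53135030268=0.00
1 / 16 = 0.06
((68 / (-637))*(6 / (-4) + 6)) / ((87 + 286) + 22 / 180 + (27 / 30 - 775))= 6885 / 5747014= 0.00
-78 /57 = -26 /19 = -1.37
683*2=1366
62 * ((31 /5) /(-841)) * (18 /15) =-11532 /21025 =-0.55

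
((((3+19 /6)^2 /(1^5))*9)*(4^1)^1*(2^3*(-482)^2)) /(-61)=-2544412448 /61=-41711679.48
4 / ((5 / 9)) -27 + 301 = 1406 / 5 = 281.20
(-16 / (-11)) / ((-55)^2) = 16 / 33275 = 0.00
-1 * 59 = -59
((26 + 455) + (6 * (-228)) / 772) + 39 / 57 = 1759838 / 3667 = 479.91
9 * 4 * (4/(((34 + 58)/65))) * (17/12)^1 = 3315/23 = 144.13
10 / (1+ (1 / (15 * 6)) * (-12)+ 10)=150 / 163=0.92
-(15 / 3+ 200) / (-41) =5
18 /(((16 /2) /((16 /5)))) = 36 /5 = 7.20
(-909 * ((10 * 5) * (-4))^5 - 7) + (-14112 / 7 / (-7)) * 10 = 290880000002873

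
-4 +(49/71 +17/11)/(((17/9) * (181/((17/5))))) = -2811506/706805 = -3.98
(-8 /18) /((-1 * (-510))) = -0.00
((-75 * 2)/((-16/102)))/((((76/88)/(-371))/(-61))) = 952199325/38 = 25057876.97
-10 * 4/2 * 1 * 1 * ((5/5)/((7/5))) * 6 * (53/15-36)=19480/7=2782.86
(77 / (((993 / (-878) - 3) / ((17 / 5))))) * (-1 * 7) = 8045114 / 18135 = 443.62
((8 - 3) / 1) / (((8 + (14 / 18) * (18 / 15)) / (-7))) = -525 / 134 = -3.92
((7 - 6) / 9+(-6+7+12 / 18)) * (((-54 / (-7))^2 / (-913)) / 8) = -648 / 44737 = -0.01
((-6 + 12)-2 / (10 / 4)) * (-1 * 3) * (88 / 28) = -1716 / 35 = -49.03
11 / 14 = 0.79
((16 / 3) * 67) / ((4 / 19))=5092 / 3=1697.33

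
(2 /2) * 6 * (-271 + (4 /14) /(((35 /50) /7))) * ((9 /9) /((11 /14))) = -22524 /11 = -2047.64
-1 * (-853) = 853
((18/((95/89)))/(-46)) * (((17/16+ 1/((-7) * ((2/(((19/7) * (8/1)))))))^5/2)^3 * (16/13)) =448346852868530209966513368182632800723807/369067444940529148284780311646434078219420303360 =0.00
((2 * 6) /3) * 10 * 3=120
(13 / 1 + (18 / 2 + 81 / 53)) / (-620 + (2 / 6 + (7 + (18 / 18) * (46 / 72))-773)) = -44892 / 2642633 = -0.02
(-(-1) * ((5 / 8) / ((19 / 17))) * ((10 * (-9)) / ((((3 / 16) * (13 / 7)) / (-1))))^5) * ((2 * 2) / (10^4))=257997177.34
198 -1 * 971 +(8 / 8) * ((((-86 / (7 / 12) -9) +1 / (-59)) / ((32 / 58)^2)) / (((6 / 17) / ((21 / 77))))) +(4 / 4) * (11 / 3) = -2034929555 / 1744512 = -1166.47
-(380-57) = -323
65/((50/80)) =104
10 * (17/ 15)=34/ 3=11.33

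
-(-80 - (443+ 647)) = 1170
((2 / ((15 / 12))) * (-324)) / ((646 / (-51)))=3888 / 95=40.93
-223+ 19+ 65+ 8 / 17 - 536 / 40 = -12914 / 85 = -151.93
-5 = -5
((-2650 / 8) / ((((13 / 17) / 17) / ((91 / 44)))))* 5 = -13402375 / 176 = -76149.86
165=165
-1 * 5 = -5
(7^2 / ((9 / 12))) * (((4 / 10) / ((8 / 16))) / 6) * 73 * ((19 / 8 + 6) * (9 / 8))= 239659 / 40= 5991.48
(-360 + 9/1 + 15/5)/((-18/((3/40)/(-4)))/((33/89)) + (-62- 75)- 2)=-3828/26951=-0.14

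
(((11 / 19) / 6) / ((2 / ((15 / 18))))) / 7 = 55 / 9576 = 0.01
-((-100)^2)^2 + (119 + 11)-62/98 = -4899993661/49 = -99999870.63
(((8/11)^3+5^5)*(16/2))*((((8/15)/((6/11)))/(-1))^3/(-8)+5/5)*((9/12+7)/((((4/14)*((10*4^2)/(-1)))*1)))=-30623342328089/6468660000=-4734.11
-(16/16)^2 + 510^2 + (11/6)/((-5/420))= 259945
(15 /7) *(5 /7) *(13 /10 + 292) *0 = 0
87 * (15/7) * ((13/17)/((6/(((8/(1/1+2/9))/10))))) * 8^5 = 667090944/1309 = 509618.75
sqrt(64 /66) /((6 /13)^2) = 4.62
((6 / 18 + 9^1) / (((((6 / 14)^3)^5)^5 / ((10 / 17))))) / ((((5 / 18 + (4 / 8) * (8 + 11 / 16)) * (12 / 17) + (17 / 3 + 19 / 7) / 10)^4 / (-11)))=-20393413348226086144608215059824529242490876612528370426372457339190160691200000 / 24073224168537268251065241912913051998366900674306211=-847140923270238714721256900.00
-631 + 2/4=-1261/2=-630.50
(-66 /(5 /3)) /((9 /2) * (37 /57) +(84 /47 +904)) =-353628 /8114765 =-0.04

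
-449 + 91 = -358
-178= -178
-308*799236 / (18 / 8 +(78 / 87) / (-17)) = -69348109248 / 619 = -112032486.67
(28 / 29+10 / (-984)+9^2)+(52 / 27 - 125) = -5280137 / 128412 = -41.12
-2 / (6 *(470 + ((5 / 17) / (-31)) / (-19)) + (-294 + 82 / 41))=-10013 / 12656447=-0.00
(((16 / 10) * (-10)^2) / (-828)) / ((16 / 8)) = -20 / 207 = -0.10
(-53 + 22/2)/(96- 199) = 42/103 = 0.41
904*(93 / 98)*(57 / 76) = 31527 / 49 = 643.41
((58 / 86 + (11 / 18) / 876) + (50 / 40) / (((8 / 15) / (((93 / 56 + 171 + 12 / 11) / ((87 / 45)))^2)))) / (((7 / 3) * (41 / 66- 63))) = -16384512185620282955 / 125972629593474048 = -130.06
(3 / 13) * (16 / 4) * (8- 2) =72 / 13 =5.54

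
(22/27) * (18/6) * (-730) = -16060/9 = -1784.44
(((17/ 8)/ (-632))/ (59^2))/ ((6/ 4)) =-17/ 26399904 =-0.00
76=76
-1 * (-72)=72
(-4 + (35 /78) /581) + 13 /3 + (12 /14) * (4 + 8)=160423 /15106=10.62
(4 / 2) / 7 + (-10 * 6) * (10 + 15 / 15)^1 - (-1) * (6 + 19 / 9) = -41051 / 63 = -651.60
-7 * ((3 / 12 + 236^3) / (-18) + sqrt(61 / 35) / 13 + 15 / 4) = 122679095 / 24 - sqrt(2135) / 65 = 5111628.25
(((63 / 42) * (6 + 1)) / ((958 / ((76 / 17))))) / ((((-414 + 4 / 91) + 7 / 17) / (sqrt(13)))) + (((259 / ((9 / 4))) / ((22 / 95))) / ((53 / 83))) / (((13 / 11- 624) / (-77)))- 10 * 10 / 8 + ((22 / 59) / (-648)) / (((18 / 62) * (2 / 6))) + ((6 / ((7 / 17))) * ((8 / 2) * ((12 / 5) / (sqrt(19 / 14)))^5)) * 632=-12103 * sqrt(13) / 102147229 + 1743586869247 / 20823230844 + 1796559077376 * sqrt(266) / 21434375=1367093.12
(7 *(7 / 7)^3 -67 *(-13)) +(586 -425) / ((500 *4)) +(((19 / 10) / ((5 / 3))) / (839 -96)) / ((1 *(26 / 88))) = 16962859419 / 19318000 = 878.09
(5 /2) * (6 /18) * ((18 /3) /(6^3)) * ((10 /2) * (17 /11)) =425 /2376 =0.18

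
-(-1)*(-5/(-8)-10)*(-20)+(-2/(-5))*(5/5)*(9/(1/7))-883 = -6703/10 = -670.30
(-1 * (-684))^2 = 467856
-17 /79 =-0.22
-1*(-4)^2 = -16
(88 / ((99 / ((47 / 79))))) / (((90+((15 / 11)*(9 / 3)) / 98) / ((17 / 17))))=0.01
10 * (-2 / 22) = -10 / 11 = -0.91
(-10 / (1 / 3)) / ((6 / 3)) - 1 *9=-24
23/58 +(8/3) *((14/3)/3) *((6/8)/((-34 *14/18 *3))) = 1057/2958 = 0.36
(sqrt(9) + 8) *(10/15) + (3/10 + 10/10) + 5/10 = 9.13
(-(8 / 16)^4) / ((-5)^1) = 1 / 80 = 0.01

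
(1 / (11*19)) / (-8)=-1 / 1672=-0.00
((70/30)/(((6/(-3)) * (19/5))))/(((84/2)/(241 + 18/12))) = -2425/1368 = -1.77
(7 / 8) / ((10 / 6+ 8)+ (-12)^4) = 3 / 71128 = 0.00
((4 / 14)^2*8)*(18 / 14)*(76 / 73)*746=16328448 / 25039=652.12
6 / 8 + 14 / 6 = 37 / 12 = 3.08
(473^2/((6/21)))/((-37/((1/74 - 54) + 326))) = -31524087287/5476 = -5756772.70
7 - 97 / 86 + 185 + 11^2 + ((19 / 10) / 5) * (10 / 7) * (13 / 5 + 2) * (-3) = 4580929 / 15050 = 304.38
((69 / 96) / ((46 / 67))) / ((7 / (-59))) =-3953 / 448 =-8.82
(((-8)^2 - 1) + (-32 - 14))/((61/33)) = 561/61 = 9.20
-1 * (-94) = 94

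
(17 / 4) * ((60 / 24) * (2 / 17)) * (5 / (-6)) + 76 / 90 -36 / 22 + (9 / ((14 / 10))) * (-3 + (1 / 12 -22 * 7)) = -4001911 / 3960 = -1010.58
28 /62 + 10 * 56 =17374 /31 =560.45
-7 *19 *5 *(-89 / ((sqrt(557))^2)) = 59185 / 557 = 106.26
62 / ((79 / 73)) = 4526 / 79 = 57.29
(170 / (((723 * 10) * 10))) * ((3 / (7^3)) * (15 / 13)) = 51 / 2149238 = 0.00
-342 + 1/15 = -5129/15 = -341.93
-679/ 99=-6.86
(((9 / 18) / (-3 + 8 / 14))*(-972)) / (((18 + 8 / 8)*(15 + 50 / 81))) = 275562 / 408595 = 0.67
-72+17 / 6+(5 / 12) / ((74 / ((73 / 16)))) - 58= -1806419 / 14208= -127.14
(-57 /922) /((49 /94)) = -2679 /22589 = -0.12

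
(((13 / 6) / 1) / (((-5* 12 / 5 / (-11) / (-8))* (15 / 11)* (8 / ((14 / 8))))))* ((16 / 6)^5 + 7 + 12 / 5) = -1929798871 / 5248800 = -367.66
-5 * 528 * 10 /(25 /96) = -101376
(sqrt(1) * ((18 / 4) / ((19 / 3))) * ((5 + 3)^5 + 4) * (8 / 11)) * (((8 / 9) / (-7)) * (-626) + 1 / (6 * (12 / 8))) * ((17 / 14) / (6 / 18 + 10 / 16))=402332667840 / 235543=1708107.09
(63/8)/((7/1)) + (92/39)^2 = 81401/12168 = 6.69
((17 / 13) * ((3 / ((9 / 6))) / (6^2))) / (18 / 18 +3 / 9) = 17 / 312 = 0.05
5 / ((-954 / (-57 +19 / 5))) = 133 / 477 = 0.28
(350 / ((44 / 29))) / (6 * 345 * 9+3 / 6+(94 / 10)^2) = 126875 / 10295373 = 0.01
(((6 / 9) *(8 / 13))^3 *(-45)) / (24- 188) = 5120 / 270231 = 0.02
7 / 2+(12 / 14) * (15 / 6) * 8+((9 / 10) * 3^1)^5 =164.13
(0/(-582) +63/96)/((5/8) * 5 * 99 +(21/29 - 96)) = 203/66228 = 0.00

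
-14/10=-7/5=-1.40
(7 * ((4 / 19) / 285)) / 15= 28 / 81225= 0.00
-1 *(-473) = 473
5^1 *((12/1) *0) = 0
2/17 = 0.12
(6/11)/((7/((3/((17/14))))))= 36/187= 0.19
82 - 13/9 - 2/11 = 7957/99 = 80.37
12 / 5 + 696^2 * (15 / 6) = 6055212 / 5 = 1211042.40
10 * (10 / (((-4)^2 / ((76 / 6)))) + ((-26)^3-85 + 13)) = -1058405 / 6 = -176400.83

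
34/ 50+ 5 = 5.68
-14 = -14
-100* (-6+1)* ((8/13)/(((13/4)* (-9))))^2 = 512000/2313441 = 0.22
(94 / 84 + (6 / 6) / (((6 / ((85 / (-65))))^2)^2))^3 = 24524462389602721691556559 / 17395197033933675792396288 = 1.41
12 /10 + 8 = 46 /5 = 9.20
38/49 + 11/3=653/147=4.44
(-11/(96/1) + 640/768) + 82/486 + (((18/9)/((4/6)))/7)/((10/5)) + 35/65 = 1160647/707616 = 1.64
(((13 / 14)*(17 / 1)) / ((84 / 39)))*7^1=2873 / 56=51.30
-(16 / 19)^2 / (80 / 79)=-1264 / 1805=-0.70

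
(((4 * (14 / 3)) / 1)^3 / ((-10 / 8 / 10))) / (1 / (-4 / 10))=2809856 / 135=20813.75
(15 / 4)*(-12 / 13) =-3.46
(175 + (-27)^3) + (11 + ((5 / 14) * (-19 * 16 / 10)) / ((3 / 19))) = -410881 / 21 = -19565.76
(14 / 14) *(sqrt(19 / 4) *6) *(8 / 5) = 24 *sqrt(19) / 5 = 20.92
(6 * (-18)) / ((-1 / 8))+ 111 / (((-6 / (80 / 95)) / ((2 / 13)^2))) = 863.63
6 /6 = 1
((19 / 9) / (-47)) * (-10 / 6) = 95 / 1269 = 0.07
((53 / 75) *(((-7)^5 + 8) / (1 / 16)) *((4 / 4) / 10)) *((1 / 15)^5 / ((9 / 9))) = -7122776 / 284765625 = -0.03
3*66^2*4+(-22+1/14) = 731501/14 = 52250.07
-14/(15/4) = -56/15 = -3.73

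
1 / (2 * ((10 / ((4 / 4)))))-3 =-59 / 20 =-2.95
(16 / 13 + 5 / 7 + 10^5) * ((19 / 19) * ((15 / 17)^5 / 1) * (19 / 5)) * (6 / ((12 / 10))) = 1016187.24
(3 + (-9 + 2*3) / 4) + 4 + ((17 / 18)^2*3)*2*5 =3565 / 108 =33.01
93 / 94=0.99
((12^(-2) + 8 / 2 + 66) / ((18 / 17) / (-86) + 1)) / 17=4.17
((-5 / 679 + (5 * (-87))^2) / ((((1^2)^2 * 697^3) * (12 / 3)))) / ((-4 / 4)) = -0.00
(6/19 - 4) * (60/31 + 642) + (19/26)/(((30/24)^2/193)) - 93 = -454659121/191425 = -2375.13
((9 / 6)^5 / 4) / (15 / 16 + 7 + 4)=243 / 1528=0.16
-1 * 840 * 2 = -1680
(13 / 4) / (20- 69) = -13 / 196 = -0.07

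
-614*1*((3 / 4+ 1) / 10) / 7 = -307 / 20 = -15.35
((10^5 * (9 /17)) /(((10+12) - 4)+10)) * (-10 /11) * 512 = -1152000000 /1309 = -880061.12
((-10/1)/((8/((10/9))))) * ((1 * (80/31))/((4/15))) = -1250/93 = -13.44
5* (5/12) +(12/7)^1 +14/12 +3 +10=503/28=17.96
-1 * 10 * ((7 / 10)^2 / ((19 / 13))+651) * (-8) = 4950148 / 95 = 52106.82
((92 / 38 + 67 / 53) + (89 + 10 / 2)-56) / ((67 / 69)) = 2896413 / 67469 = 42.93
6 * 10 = 60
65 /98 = 0.66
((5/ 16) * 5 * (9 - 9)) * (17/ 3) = 0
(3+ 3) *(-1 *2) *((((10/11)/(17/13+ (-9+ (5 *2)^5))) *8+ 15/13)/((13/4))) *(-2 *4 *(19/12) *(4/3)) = 26082837632/362477115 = 71.96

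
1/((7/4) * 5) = 0.11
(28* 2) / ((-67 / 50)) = -2800 / 67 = -41.79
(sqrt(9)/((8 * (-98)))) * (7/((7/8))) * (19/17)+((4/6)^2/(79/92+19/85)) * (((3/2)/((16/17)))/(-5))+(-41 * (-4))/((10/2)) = 492997394/15106455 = 32.63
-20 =-20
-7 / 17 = -0.41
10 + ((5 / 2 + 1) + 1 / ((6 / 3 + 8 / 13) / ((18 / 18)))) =236 / 17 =13.88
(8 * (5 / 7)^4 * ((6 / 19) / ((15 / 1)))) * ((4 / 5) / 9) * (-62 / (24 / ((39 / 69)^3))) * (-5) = 136214000 / 14986252071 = 0.01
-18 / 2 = -9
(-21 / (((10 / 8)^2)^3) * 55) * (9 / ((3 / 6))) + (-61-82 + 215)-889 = -19584293 / 3125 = -6266.97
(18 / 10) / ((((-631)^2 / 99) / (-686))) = -611226 / 1990805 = -0.31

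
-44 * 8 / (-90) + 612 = 27716 / 45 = 615.91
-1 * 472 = -472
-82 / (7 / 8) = -656 / 7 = -93.71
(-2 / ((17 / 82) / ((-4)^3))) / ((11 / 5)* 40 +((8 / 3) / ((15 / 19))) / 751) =11084760 / 1579997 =7.02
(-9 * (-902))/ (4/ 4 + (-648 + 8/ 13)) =-35178/ 2801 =-12.56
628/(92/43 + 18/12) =54008/313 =172.55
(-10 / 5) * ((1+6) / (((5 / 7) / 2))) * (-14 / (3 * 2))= 1372 / 15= 91.47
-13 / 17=-0.76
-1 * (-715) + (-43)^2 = 2564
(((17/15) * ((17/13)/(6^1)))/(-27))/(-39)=289/1232010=0.00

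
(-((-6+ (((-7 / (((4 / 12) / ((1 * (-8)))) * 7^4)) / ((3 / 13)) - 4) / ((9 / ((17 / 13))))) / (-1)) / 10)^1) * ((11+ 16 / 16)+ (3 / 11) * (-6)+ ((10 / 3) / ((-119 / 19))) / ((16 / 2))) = 322361771 / 57307068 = 5.63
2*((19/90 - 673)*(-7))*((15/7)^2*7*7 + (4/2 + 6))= 98758681/45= 2194637.36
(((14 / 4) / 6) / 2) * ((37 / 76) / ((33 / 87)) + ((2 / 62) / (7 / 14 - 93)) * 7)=0.37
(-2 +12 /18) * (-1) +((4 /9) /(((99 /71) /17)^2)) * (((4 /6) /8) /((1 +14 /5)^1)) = 13988129 /5027913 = 2.78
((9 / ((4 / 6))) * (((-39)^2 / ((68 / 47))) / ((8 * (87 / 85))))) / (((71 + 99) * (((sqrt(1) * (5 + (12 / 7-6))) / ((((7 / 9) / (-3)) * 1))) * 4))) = -1167621 / 1262080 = -0.93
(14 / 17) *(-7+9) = 28 / 17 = 1.65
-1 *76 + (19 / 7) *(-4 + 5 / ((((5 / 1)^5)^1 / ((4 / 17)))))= -6459924 / 74375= -86.86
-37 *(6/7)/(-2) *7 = 111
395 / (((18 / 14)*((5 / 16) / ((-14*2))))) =-247744 / 9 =-27527.11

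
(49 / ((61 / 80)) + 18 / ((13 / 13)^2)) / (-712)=-2509 / 21716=-0.12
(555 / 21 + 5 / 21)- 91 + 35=-88 / 3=-29.33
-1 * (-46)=46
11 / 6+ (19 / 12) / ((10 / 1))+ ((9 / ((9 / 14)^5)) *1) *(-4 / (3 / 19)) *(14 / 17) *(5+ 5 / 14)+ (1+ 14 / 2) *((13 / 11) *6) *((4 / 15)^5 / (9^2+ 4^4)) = -94680804889825753 / 10336691475000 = -9159.68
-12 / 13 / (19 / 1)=-12 / 247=-0.05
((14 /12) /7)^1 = 1 /6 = 0.17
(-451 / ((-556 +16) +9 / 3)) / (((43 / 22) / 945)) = 406.06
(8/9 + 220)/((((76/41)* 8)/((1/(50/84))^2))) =998473/23750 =42.04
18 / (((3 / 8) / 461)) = 22128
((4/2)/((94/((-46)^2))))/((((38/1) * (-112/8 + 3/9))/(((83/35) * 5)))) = -263442/256291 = -1.03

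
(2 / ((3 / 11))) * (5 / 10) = 11 / 3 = 3.67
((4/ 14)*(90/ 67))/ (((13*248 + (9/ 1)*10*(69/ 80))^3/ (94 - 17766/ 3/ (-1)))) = 554434560/ 8642234309861593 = 0.00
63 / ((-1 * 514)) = -63 / 514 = -0.12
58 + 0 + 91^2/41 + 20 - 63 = 8896/41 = 216.98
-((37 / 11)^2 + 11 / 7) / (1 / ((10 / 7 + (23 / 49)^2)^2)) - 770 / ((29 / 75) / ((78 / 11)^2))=-14183240987135586 / 141600806963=-100163.56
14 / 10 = 7 / 5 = 1.40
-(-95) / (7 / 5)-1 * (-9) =538 / 7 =76.86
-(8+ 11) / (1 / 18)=-342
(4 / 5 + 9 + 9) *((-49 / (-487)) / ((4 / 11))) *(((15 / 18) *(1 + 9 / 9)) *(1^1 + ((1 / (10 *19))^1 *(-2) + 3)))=9601207 / 277590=34.59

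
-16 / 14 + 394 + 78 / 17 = 47296 / 119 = 397.45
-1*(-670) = 670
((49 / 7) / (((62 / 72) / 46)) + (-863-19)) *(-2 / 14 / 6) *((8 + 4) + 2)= 169.35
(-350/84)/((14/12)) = -25/7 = -3.57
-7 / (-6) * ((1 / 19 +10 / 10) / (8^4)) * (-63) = -735 / 38912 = -0.02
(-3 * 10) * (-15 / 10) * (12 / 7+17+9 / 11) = 67680 / 77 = 878.96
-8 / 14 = -4 / 7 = -0.57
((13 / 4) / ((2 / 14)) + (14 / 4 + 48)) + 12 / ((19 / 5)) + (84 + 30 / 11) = 137217 / 836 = 164.14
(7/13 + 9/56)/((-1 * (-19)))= 509/13832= 0.04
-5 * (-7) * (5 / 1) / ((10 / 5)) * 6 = 525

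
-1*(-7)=7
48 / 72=0.67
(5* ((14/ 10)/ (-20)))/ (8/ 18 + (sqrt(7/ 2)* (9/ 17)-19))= 86751* sqrt(14)/ 321478300 + 3040569/ 160739150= 0.02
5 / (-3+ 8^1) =1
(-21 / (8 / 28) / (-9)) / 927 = 49 / 5562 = 0.01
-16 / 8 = -2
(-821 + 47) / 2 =-387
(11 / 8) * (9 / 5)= 99 / 40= 2.48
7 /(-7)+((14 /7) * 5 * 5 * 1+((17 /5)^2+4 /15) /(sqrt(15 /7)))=887 * sqrt(105) /1125+49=57.08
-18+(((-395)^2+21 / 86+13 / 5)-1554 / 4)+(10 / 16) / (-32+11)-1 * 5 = 5620861277 / 36120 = 155616.31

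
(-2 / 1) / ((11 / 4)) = -8 / 11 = -0.73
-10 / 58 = -5 / 29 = -0.17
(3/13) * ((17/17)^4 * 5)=1.15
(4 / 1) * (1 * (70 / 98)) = 20 / 7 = 2.86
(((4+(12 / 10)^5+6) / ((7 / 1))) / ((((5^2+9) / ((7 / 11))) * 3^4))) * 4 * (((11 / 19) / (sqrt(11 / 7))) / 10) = 2054 * sqrt(77) / 236671875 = 0.00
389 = 389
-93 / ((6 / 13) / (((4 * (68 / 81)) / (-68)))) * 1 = 806 / 81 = 9.95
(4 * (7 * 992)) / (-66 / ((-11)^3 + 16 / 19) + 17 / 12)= 18943.11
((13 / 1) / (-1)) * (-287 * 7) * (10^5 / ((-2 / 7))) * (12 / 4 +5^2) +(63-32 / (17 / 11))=-4351092199281 / 17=-255946599957.71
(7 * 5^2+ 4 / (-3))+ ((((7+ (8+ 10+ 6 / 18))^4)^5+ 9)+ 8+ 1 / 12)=165322451617451965294024246672883591467 / 13947137604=11853504017199769307877570000.00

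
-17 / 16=-1.06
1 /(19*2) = 1 /38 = 0.03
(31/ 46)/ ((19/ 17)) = 527/ 874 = 0.60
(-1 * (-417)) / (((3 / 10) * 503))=1390 / 503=2.76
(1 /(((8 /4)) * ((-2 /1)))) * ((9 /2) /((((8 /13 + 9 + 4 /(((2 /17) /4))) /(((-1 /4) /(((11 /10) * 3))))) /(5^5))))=203125 /111056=1.83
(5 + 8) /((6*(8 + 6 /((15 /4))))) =65 /288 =0.23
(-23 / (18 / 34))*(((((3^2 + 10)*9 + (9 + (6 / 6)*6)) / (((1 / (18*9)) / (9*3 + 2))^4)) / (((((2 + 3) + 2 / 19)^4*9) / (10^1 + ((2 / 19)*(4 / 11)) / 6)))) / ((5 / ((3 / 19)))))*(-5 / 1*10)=9906230950739999695751040 / 973822091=10172526421707555.71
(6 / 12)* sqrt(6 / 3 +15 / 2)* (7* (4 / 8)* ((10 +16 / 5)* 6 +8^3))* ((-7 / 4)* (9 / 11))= -4565.86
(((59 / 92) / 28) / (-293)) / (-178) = 59 / 134348704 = 0.00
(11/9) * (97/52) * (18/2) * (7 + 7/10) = 82159/520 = 158.00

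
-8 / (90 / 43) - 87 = -4087 / 45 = -90.82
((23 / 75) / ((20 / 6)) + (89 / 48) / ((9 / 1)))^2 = 258984649 / 2916000000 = 0.09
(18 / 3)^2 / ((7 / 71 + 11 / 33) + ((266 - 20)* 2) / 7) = 13419 / 26360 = 0.51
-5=-5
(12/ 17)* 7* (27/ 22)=1134/ 187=6.06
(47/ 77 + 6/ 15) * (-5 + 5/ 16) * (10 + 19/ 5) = -80523/ 1232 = -65.36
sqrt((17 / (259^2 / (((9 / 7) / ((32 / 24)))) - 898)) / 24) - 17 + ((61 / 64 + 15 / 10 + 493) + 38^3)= 3 * sqrt(15759187) / 3708044 + 3542429 / 64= 55350.46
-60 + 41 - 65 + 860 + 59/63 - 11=48254/63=765.94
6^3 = 216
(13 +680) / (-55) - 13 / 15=-202 / 15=-13.47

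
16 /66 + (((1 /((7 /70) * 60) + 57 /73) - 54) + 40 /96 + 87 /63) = -3440893 /67452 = -51.01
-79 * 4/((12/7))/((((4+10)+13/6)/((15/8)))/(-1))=21.38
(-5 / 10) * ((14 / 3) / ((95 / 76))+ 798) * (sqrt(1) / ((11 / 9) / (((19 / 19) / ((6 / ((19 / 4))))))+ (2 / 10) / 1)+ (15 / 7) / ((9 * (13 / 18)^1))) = -334151 / 923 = -362.03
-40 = -40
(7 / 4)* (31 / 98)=31 / 56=0.55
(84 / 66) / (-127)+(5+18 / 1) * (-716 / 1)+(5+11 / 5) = -114978758 / 6985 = -16460.81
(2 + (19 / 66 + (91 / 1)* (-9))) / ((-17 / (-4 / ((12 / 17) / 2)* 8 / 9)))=-483.98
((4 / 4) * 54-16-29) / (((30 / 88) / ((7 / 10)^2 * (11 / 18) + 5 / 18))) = 15.24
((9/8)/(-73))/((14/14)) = -9/584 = -0.02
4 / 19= 0.21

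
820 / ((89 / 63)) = 51660 / 89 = 580.45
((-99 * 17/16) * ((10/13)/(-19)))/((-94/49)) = -412335/185744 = -2.22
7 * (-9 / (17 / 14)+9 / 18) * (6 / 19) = -4935 / 323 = -15.28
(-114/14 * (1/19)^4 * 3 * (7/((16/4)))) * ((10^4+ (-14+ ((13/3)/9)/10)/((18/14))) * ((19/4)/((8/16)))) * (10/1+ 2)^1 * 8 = -48547262/16245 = -2988.44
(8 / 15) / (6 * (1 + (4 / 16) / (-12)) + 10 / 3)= 64 / 1105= 0.06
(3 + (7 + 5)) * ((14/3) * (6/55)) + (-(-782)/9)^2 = 6733568/891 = 7557.32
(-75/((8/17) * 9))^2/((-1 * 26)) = -180625/14976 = -12.06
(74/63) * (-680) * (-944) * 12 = 9048015.24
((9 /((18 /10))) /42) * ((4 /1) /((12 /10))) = 25 /63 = 0.40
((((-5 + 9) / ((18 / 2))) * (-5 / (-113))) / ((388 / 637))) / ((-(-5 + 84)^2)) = -0.00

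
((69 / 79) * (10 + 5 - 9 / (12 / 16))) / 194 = 207 / 15326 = 0.01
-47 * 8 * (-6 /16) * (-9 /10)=-1269 /10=-126.90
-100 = -100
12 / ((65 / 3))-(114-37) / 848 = 25523 / 55120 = 0.46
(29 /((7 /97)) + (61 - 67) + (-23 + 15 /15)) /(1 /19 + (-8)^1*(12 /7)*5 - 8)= -49723 /10177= -4.89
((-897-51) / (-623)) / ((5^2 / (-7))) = -948 / 2225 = -0.43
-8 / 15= -0.53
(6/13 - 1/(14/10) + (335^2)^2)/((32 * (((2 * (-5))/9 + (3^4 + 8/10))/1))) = 12893568827085/2643368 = 4877704.82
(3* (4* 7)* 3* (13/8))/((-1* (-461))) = 819/922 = 0.89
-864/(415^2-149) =-216/43019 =-0.01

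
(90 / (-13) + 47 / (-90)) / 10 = -8711 / 11700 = -0.74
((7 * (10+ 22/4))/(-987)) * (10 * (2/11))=-310/1551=-0.20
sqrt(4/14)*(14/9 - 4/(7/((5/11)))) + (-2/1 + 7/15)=-23/15 + 898*sqrt(14)/4851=-0.84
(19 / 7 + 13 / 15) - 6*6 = -3404 / 105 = -32.42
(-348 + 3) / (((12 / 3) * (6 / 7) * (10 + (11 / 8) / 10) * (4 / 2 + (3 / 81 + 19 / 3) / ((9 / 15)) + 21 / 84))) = -2608200 / 3381059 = -0.77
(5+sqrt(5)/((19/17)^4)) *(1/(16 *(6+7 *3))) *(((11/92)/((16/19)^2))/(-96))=-19855/976748544-918731 *sqrt(5)/352606224384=-0.00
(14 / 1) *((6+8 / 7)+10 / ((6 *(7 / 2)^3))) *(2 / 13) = 29560 / 1911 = 15.47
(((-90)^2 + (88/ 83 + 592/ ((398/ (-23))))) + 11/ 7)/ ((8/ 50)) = 23321568075/ 462476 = 50427.63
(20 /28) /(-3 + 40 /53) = -265 /833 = -0.32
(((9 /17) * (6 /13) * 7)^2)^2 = 20415837456 /2385443281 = 8.56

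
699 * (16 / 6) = 1864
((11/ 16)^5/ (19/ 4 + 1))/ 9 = 161051/ 54263808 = 0.00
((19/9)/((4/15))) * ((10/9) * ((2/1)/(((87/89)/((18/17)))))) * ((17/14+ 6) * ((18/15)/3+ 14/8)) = 36720065/124236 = 295.57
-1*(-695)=695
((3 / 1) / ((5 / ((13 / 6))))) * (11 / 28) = 143 / 280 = 0.51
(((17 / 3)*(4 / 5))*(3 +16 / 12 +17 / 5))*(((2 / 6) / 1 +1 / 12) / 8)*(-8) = -1972 / 135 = -14.61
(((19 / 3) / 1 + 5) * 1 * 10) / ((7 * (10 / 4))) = 136 / 21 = 6.48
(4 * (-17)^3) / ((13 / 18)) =-353736 / 13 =-27210.46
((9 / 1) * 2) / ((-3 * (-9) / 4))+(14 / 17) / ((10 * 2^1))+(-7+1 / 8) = -8501 / 2040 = -4.17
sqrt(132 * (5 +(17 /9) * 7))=4 * sqrt(1353) /3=49.04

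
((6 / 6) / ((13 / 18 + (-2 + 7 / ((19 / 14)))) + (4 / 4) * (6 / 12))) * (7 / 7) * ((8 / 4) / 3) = 114 / 749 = 0.15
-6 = -6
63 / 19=3.32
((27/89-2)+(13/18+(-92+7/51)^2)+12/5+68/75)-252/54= 10849670197/1286050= 8436.43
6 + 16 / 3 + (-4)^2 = 82 / 3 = 27.33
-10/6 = -5/3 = -1.67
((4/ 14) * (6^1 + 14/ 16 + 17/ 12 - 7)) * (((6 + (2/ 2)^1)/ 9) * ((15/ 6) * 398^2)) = 6138155/ 54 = 113669.54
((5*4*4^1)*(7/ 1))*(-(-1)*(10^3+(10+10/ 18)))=5093200/ 9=565911.11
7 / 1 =7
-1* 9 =-9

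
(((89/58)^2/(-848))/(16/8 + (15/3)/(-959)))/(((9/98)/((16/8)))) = -0.03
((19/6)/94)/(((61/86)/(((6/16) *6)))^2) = 948537/2798192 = 0.34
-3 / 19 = -0.16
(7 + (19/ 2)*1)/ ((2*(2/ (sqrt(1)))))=33/ 8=4.12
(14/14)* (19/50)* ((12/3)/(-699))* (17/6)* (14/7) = -646/52425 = -0.01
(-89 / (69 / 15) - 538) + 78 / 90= -556.48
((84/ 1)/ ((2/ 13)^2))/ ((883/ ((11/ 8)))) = 39039/ 7064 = 5.53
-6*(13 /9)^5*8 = -5940688 /19683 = -301.82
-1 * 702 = -702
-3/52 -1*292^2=-85264.06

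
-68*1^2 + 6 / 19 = -1286 / 19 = -67.68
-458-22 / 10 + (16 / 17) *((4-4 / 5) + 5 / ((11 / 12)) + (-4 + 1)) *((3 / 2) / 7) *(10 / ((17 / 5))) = -456.85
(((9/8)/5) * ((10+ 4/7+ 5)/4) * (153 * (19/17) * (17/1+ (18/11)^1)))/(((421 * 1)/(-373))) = -2565416043/1037344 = -2473.06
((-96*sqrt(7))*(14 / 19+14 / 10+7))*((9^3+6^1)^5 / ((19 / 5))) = -17874242826022800000*sqrt(7) / 361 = -130999449837220708.91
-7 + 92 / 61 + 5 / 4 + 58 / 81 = -3.53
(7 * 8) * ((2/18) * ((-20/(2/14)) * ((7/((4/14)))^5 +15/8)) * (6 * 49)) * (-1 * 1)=6782232169090/3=2260744056363.33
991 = 991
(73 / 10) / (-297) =-73 / 2970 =-0.02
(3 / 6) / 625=0.00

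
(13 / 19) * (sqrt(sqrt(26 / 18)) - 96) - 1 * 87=-2901 / 19 + 13 * 13^(1 / 4) * sqrt(3) / 57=-151.93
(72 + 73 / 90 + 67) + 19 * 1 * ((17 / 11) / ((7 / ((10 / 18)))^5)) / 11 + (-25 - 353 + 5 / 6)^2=341988376242702137 / 2401696434060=142394.51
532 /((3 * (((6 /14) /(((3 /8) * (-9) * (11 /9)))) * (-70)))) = 1463 /60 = 24.38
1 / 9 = 0.11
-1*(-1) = 1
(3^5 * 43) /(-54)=-387 /2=-193.50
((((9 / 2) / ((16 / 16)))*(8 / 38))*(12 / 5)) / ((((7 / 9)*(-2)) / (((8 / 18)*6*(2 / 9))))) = -0.87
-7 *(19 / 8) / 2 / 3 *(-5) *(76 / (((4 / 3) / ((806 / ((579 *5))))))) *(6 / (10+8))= 1018381 / 13896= 73.29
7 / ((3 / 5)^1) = 35 / 3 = 11.67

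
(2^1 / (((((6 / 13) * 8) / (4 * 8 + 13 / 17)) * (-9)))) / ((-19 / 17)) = 7241 / 4104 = 1.76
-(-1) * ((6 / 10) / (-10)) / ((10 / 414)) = -2.48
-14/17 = -0.82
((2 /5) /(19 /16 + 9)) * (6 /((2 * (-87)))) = -0.00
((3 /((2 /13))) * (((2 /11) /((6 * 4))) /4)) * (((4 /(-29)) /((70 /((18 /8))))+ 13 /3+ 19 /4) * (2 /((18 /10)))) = 1437553 /3858624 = 0.37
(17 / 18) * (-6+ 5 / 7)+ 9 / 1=505 / 126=4.01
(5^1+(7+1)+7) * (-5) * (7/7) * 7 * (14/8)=-1225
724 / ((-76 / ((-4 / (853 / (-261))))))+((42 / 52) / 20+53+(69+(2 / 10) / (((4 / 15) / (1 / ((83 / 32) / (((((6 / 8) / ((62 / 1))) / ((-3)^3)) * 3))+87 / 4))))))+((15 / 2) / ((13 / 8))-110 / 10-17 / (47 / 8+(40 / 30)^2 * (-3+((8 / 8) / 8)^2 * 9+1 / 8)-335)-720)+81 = -34475433200376043 / 64445707987440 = -534.95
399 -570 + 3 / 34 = -5811 / 34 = -170.91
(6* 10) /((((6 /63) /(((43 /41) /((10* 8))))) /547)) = 1481823 /328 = 4517.75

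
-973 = -973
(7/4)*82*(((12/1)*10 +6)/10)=18081/10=1808.10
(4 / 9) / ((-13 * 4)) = -1 / 117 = -0.01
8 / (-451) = -8 / 451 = -0.02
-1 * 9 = -9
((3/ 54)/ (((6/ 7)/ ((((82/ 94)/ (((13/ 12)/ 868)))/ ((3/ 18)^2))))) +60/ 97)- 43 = 94145187/ 59267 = 1588.49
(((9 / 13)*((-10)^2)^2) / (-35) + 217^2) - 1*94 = 4258545 / 91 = 46797.20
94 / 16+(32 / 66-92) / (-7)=35017 / 1848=18.95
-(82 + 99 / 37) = -3133 / 37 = -84.68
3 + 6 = 9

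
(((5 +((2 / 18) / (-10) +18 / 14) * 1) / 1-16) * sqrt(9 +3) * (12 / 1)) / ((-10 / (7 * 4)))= 49016 * sqrt(3) / 75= 1131.98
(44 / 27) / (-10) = -22 / 135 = -0.16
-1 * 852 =-852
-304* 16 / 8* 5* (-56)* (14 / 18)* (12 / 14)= 340480 / 3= 113493.33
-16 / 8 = -2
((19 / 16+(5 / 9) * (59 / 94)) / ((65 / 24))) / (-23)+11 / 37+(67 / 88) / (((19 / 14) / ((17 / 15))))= 1974439957 / 2173436980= 0.91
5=5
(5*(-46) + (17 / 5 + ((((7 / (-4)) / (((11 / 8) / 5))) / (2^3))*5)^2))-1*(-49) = -1566043 / 9680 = -161.78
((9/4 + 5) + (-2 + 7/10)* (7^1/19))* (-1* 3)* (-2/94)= 7719/17860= 0.43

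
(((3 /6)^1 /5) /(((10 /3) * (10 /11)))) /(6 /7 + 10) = 231 /76000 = 0.00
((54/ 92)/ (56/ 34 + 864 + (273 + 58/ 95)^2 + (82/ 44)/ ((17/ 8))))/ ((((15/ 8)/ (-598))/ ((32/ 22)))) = -0.00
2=2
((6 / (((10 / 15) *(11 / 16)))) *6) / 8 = 108 / 11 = 9.82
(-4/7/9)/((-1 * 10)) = 0.01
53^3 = 148877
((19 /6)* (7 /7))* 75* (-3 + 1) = -475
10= 10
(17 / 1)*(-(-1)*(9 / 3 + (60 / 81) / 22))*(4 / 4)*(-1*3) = -15317 / 99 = -154.72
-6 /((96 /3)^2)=-3 /512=-0.01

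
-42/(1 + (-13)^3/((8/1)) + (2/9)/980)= 740880/4826741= 0.15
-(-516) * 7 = 3612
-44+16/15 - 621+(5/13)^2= -1682696/2535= -663.79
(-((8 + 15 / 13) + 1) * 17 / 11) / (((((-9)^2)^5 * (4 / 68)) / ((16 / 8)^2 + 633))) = -56644 / 1162261467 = -0.00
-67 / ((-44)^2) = -67 / 1936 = -0.03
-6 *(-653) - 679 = 3239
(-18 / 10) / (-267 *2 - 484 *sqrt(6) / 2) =-801 / 55190 + 363 *sqrt(6) / 55190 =0.00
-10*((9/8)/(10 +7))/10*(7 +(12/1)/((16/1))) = -279/544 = -0.51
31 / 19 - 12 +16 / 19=-181 / 19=-9.53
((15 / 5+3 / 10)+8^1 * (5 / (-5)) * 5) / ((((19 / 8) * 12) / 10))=-734 / 57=-12.88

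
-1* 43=-43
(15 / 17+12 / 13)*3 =1197 / 221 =5.42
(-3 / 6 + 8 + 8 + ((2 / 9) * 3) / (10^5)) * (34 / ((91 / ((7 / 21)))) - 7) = -623432411 / 5850000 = -106.57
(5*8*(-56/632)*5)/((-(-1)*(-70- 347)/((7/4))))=2450/32943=0.07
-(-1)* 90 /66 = 15 /11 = 1.36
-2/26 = -1/13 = -0.08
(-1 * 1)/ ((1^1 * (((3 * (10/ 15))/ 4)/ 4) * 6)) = -4/ 3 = -1.33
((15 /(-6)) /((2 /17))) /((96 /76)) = -16.82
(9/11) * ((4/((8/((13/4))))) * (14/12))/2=273/352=0.78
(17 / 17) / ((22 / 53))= 53 / 22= 2.41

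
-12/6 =-2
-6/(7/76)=-456/7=-65.14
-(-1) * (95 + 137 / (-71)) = 6608 / 71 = 93.07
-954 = -954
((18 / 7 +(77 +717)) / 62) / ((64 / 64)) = 2788 / 217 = 12.85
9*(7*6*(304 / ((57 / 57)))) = 114912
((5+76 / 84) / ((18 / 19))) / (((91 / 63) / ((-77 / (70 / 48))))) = -103664 / 455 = -227.83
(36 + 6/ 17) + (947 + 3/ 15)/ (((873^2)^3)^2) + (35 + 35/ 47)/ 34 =1722502256615984965692548323972709660182/ 46050970455603693622041963155129319435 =37.40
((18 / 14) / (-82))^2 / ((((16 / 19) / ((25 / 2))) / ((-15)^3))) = -129853125 / 10543232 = -12.32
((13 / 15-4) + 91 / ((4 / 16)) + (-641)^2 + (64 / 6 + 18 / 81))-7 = 18506059 / 45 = 411245.76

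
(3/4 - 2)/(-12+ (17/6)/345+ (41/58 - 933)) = 0.00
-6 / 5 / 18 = -1 / 15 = -0.07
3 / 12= 1 / 4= 0.25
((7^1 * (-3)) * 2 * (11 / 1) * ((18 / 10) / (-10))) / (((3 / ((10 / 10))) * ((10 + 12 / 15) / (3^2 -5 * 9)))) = -92.40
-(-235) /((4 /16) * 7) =940 /7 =134.29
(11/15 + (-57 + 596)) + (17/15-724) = -2747/15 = -183.13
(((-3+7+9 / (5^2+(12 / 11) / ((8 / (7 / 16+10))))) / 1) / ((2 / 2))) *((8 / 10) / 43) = 161488 / 1999715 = 0.08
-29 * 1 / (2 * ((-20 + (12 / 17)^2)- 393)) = 8381 / 238426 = 0.04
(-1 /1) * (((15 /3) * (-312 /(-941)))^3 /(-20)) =189820800 /833237621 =0.23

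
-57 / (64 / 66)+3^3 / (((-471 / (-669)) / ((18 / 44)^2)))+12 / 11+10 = -25089541 / 607904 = -41.27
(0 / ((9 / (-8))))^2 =0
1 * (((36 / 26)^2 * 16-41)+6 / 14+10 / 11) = -116958 / 13013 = -8.99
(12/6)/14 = 1/7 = 0.14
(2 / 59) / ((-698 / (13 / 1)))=-13 / 20591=-0.00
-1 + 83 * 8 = 663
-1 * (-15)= 15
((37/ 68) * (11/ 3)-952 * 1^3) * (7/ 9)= -1356607/ 1836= -738.89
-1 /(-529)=1 /529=0.00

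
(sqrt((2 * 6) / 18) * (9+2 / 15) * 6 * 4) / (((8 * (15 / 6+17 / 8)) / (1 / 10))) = 548 * sqrt(6) / 2775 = 0.48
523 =523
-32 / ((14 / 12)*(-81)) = 64 / 189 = 0.34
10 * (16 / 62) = 80 / 31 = 2.58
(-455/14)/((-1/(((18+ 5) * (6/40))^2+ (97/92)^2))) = 17899661/42320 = 422.96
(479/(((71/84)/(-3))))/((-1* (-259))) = -17244/2627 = -6.56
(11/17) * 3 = 33/17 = 1.94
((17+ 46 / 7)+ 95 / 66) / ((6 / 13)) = 150215 / 2772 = 54.19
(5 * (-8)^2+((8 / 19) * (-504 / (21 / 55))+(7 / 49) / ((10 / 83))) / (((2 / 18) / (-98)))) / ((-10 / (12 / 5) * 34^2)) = -139501947 / 1372750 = -101.62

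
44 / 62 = 22 / 31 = 0.71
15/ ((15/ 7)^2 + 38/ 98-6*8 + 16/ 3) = -441/ 1108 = -0.40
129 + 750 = 879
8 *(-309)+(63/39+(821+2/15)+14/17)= -5464538/3315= -1648.43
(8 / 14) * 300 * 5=6000 / 7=857.14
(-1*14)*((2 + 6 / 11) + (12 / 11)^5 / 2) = -7481096 / 161051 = -46.45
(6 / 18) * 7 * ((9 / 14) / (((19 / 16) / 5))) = 120 / 19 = 6.32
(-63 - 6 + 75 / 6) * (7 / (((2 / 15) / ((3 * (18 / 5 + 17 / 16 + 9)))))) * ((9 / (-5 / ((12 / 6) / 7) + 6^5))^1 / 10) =-70029603 / 4965440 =-14.10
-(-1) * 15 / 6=2.50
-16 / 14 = -8 / 7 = -1.14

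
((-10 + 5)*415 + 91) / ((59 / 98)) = -194432 / 59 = -3295.46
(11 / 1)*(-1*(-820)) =9020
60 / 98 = 30 / 49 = 0.61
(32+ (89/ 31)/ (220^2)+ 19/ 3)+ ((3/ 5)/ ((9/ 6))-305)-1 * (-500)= 1052080747/ 4501200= 233.73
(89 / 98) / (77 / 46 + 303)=2047 / 686735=0.00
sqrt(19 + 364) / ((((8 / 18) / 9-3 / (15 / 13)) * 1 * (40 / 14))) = -567 * sqrt(383) / 4132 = -2.69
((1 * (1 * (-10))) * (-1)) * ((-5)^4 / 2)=3125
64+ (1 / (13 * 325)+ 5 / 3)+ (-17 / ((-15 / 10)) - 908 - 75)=-3827849 / 4225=-906.00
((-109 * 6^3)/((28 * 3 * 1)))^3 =-7552609128/343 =-22019268.59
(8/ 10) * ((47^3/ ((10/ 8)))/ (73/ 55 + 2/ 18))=20556954/ 445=46195.40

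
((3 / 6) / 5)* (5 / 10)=1 / 20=0.05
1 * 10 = 10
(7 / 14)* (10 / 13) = 5 / 13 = 0.38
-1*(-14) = 14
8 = 8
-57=-57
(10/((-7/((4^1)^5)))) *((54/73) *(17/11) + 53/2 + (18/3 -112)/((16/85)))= 4403116800/5621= 783333.36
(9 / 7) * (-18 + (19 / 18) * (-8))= -34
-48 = -48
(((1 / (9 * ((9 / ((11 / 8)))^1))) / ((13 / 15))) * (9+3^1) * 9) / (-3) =-55 / 78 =-0.71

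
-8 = -8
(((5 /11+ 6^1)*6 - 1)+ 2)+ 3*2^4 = 965 /11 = 87.73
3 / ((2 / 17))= 51 / 2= 25.50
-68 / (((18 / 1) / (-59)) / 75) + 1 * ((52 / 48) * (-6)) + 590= 103801 / 6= 17300.17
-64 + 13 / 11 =-691 / 11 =-62.82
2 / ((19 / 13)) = 26 / 19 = 1.37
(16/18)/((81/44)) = 352/729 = 0.48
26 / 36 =13 / 18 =0.72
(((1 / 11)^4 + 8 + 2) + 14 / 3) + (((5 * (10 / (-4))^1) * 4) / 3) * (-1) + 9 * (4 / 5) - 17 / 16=131666753 / 3513840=37.47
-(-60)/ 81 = 20/ 27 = 0.74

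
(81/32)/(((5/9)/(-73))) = -53217/160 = -332.61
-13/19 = -0.68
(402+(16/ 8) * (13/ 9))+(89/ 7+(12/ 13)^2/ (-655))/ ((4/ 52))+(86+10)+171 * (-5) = -101303512/ 536445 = -188.84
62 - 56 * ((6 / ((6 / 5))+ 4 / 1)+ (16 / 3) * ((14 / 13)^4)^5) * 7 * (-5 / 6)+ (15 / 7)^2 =89482808512215694876524069827 / 8381189024722432552511241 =10676.62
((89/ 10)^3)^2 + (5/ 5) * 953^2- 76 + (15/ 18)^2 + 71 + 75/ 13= 164407435292437/ 117000000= 1405191.75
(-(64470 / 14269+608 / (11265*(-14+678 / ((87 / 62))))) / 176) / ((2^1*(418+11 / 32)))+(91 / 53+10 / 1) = 133153221874194023 / 11364153365165205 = 11.72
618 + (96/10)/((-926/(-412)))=1440558/2315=622.27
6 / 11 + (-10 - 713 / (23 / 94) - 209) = -34457 / 11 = -3132.45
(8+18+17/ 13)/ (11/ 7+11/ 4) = 9940/ 1573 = 6.32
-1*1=-1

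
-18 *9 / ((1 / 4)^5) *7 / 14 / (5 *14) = -41472 / 35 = -1184.91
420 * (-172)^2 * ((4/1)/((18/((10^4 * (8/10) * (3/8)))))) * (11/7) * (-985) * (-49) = 628263574400000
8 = 8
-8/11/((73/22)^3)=-7744/389017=-0.02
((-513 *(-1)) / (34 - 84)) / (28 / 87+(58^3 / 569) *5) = -25395039 / 4244482600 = -0.01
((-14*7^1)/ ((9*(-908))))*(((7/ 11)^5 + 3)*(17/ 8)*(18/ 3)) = 52058335/ 109675731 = 0.47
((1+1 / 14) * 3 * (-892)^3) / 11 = -15968976480 / 77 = -207389304.94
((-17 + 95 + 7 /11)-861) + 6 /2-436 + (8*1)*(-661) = -6503.36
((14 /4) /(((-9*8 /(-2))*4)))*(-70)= -245 /144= -1.70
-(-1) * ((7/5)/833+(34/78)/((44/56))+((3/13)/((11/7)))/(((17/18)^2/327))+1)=21851758/394485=55.39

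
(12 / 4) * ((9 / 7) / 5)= 27 / 35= 0.77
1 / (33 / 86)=86 / 33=2.61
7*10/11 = 70/11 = 6.36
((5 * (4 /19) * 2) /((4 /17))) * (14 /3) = 2380 /57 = 41.75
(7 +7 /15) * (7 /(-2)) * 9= -1176 /5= -235.20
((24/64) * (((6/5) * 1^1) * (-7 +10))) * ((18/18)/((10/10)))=27/20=1.35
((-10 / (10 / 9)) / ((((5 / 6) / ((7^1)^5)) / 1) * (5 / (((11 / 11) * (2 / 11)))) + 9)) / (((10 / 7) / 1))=-6353046 / 9077155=-0.70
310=310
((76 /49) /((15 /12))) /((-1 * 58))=-152 /7105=-0.02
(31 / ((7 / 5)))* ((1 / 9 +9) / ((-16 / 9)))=-6355 / 56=-113.48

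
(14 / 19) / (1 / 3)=42 / 19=2.21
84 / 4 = 21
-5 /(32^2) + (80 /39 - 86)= -3352771 /39936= -83.95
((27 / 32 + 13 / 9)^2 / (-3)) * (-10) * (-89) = -193255045 / 124416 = -1553.30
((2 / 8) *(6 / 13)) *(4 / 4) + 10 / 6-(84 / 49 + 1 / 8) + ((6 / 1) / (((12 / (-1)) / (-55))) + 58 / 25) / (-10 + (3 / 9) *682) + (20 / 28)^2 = 18383639 / 31149300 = 0.59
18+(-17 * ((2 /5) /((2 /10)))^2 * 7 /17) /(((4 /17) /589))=-70073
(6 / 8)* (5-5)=0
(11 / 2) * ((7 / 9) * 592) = 22792 / 9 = 2532.44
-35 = -35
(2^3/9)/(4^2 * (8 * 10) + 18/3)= 4/5787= 0.00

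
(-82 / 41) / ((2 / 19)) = -19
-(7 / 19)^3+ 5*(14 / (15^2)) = 80591 / 308655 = 0.26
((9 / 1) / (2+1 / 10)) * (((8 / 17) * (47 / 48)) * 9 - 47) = -21855 / 119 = -183.66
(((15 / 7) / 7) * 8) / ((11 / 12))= 1440 / 539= 2.67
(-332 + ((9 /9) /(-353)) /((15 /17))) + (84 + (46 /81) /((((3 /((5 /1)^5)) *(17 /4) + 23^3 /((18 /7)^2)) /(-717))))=-1224365778228031 /4932493725885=-248.22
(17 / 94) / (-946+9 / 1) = -17 / 88078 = -0.00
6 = 6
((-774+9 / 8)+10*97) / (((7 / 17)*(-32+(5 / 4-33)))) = -1577 / 210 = -7.51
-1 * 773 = -773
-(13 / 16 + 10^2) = -1613 / 16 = -100.81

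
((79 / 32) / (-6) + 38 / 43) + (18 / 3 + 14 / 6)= 24233 / 2752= 8.81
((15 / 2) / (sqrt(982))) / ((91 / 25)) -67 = -67+375 * sqrt(982) / 178724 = -66.93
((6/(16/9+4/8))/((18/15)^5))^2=9765625/8714304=1.12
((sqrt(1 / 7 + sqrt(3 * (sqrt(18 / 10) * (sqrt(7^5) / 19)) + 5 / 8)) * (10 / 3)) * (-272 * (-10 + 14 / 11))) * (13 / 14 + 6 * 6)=204544 * sqrt(252700 + 4655 * sqrt(190) * sqrt(475 + 3528 * sqrt(35))) / 931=681702.50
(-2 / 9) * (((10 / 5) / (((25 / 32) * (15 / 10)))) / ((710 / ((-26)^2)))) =-86528 / 239625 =-0.36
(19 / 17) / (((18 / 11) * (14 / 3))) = 0.15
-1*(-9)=9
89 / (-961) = -89 / 961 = -0.09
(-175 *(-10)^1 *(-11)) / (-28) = 687.50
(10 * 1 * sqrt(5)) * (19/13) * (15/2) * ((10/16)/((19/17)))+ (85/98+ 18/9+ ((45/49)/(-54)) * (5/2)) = 1661/588+ 6375 * sqrt(5)/104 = 139.89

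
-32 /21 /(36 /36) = -32 /21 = -1.52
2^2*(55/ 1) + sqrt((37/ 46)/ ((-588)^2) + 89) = sqrt(65111894758)/ 27048 + 220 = 229.43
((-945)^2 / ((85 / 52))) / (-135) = -68796 / 17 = -4046.82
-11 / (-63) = 11 / 63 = 0.17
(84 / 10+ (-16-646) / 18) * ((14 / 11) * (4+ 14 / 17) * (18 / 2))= -1465996 / 935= -1567.91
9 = 9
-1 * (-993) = 993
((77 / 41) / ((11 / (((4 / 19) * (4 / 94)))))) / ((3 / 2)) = 0.00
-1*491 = -491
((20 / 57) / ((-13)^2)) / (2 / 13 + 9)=20 / 88179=0.00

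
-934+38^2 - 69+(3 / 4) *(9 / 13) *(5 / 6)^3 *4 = 45989 / 104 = 442.20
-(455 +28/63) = -4099/9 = -455.44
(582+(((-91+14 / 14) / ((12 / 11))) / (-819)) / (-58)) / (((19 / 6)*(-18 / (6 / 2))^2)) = 18430721 / 3610152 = 5.11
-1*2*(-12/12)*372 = 744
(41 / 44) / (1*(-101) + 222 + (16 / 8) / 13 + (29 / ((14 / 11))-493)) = -0.00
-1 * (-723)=723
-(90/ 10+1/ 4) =-37/ 4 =-9.25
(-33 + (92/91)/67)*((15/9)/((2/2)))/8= -1005545/146328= -6.87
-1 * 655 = -655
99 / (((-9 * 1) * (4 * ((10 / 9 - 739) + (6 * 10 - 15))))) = 99 / 24944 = 0.00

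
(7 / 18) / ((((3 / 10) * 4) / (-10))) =-175 / 54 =-3.24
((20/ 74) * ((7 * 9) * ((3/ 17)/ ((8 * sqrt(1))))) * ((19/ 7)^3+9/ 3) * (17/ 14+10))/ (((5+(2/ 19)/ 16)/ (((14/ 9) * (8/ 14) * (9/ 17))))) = 9.10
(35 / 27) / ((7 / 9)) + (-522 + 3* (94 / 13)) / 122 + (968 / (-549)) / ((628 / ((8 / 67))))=-182771755 / 75074103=-2.43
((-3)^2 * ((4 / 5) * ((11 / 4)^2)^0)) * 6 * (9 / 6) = 324 / 5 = 64.80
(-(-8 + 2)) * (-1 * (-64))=384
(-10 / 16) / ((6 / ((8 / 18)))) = -5 / 108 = -0.05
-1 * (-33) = 33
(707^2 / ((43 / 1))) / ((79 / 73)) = 36488977 / 3397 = 10741.53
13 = 13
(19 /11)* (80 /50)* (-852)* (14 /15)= -604352 /275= -2197.64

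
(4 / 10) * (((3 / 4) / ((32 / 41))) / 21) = 41 / 2240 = 0.02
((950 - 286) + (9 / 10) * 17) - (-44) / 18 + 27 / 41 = 2518067 / 3690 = 682.40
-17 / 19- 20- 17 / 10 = -4293 / 190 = -22.59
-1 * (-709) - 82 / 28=9885 / 14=706.07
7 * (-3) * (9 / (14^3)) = -27 / 392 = -0.07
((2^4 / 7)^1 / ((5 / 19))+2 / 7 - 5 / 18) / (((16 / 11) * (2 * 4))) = 60247 / 80640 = 0.75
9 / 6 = 3 / 2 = 1.50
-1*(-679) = 679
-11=-11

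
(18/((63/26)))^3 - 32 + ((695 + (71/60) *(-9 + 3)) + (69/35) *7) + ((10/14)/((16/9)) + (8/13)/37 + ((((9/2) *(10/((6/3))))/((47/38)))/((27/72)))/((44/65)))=7858972617581/6823696880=1151.72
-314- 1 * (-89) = -225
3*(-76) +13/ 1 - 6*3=-233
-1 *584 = -584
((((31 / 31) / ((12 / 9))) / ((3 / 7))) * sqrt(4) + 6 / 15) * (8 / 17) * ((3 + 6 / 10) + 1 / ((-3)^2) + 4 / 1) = 18044 / 1275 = 14.15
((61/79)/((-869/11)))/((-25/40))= 488/31205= 0.02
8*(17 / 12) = 34 / 3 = 11.33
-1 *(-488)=488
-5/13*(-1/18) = 5/234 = 0.02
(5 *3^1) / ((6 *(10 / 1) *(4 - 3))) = 1 / 4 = 0.25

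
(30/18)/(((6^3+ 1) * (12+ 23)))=1/4557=0.00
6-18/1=-12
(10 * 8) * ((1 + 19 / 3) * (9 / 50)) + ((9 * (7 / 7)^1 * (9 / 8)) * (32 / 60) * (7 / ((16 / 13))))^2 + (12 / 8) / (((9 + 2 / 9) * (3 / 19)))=557700387 / 531200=1049.89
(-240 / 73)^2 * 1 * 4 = 230400 / 5329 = 43.24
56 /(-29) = -56 /29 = -1.93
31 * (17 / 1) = 527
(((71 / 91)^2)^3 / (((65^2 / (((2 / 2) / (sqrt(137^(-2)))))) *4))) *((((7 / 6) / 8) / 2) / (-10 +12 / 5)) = -17549738897177 / 1000280595183717120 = -0.00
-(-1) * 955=955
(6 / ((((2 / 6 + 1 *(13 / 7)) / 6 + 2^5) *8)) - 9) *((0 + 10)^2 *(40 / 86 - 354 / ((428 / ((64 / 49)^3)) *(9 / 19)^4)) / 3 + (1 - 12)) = 35123386124583272165 / 3218438529712476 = 10913.18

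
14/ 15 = 0.93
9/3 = 3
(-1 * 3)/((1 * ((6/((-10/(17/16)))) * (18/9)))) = 40/17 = 2.35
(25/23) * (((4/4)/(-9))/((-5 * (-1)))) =-5/207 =-0.02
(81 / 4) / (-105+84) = -27 / 28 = -0.96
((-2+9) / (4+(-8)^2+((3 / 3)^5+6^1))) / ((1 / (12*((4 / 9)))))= 112 / 225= 0.50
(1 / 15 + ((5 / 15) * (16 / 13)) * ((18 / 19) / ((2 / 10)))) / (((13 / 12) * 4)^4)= 201069 / 35272835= 0.01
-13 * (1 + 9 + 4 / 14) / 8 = -117 / 7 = -16.71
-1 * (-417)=417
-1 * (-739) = 739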